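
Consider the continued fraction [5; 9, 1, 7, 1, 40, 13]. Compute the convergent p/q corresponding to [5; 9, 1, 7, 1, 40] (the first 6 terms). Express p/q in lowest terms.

a_0 = 5: 5/1
a_1 = 9: 46/9
a_2 = 1: 51/10
a_3 = 7: 403/79
a_4 = 1: 454/89
a_5 = 40: 18563/3639

18563/3639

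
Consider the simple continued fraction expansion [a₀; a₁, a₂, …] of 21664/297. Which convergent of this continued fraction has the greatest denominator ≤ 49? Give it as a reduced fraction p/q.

a_0 = 72: 72/1  (≤ bound)
a_1 = 1: 73/1  (≤ bound)
a_2 = 16: 1240/17  (≤ bound)
a_3 = 2: 2553/35  (≤ bound)
a_4 = 8: 21664/297  (> 49, stop)

2553/35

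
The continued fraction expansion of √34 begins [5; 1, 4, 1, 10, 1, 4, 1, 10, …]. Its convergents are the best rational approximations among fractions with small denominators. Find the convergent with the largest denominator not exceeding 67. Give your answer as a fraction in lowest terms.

379/65

List convergents until the denominator exceeds the bound:
a_0 = 5: 5/1  (≤ bound)
a_1 = 1: 6/1  (≤ bound)
a_2 = 4: 29/5  (≤ bound)
a_3 = 1: 35/6  (≤ bound)
a_4 = 10: 379/65  (≤ bound)
a_5 = 1: 414/71  (> 67, stop)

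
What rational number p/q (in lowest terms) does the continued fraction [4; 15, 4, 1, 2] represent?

866/213

Start with 2.
1 + 1/(2/1) = 1 + 1/2 = 3/2
4 + 1/(3/2) = 4 + 2/3 = 14/3
15 + 1/(14/3) = 15 + 3/14 = 213/14
4 + 1/(213/14) = 4 + 14/213 = 866/213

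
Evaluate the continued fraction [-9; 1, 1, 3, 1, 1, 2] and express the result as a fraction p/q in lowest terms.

-346/41

a_0 = -9: -9/1
a_1 = 1: -8/1
a_2 = 1: -17/2
a_3 = 3: -59/7
a_4 = 1: -76/9
a_5 = 1: -135/16
a_6 = 2: -346/41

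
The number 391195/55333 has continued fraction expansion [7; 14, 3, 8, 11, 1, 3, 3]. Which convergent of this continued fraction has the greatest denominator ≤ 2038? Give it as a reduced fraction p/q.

2531/358

List convergents until the denominator exceeds the bound:
a_0 = 7: 7/1  (≤ bound)
a_1 = 14: 99/14  (≤ bound)
a_2 = 3: 304/43  (≤ bound)
a_3 = 8: 2531/358  (≤ bound)
a_4 = 11: 28145/3981  (> 2038, stop)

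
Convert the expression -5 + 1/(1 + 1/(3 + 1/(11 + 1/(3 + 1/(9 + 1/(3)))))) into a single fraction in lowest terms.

Work from the innermost term outward:
Start with 3.
9 + 1/(3/1) = 9 + 1/3 = 28/3
3 + 1/(28/3) = 3 + 3/28 = 87/28
11 + 1/(87/28) = 11 + 28/87 = 985/87
3 + 1/(985/87) = 3 + 87/985 = 3042/985
1 + 1/(3042/985) = 1 + 985/3042 = 4027/3042
-5 + 1/(4027/3042) = -5 + 3042/4027 = -17093/4027

-17093/4027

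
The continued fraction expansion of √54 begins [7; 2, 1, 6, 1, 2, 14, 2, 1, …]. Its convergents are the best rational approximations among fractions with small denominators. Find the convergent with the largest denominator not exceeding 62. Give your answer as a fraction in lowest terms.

169/23

a_0 = 7: 7/1  (≤ bound)
a_1 = 2: 15/2  (≤ bound)
a_2 = 1: 22/3  (≤ bound)
a_3 = 6: 147/20  (≤ bound)
a_4 = 1: 169/23  (≤ bound)
a_5 = 2: 485/66  (> 62, stop)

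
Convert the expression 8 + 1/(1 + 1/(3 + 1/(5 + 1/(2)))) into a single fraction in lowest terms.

403/46

a_0 = 8: 8/1
a_1 = 1: 9/1
a_2 = 3: 35/4
a_3 = 5: 184/21
a_4 = 2: 403/46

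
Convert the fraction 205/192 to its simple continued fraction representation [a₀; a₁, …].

[1; 14, 1, 3, 3]

205 = 1·192 + 13, so a_0 = 1
192 = 14·13 + 10, so a_1 = 14
13 = 1·10 + 3, so a_2 = 1
10 = 3·3 + 1, so a_3 = 3
3 = 3·1 + 0, so a_4 = 3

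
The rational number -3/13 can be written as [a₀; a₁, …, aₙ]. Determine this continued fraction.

-3 ÷ 13 → quotient -1, remainder 10
13 ÷ 10 → quotient 1, remainder 3
10 ÷ 3 → quotient 3, remainder 1
3 ÷ 1 → quotient 3, remainder 0

[-1; 1, 3, 3]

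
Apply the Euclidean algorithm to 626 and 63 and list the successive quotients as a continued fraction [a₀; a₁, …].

626 = 9·63 + 59, so a_0 = 9
63 = 1·59 + 4, so a_1 = 1
59 = 14·4 + 3, so a_2 = 14
4 = 1·3 + 1, so a_3 = 1
3 = 3·1 + 0, so a_4 = 3

[9; 1, 14, 1, 3]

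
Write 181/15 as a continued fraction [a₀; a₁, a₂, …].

Run the Euclidean algorithm, recording each quotient:
181 = 12·15 + 1, so a_0 = 12
15 = 15·1 + 0, so a_1 = 15

[12; 15]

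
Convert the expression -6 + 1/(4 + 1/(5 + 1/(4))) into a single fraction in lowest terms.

-507/88

Compute successive convergents:
a_0 = -6: -6/1
a_1 = 4: -23/4
a_2 = 5: -121/21
a_3 = 4: -507/88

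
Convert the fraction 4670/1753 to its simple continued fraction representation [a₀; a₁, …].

⌊4670/1753⌋ = 2, remainder 1164
⌊1753/1164⌋ = 1, remainder 589
⌊1164/589⌋ = 1, remainder 575
⌊589/575⌋ = 1, remainder 14
⌊575/14⌋ = 41, remainder 1
⌊14/1⌋ = 14, remainder 0

[2; 1, 1, 1, 41, 14]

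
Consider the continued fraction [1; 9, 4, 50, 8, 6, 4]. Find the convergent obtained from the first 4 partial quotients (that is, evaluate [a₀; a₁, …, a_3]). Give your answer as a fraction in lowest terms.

Start with 50.
4 + 1/(50/1) = 4 + 1/50 = 201/50
9 + 1/(201/50) = 9 + 50/201 = 1859/201
1 + 1/(1859/201) = 1 + 201/1859 = 2060/1859

2060/1859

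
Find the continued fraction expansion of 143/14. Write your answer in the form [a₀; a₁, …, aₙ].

Repeatedly divide and take the remainder:
143 ÷ 14 → quotient 10, remainder 3
14 ÷ 3 → quotient 4, remainder 2
3 ÷ 2 → quotient 1, remainder 1
2 ÷ 1 → quotient 2, remainder 0

[10; 4, 1, 2]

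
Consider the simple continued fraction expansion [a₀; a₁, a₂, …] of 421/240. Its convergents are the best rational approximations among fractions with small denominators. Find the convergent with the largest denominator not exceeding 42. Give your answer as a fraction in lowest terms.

a_0 = 1: 1/1  (≤ bound)
a_1 = 1: 2/1  (≤ bound)
a_2 = 3: 7/4  (≤ bound)
a_3 = 14: 100/57  (> 42, stop)

7/4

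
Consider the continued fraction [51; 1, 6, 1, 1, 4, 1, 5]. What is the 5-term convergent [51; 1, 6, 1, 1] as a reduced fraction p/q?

778/15

a_0 = 51: 51/1
a_1 = 1: 52/1
a_2 = 6: 363/7
a_3 = 1: 415/8
a_4 = 1: 778/15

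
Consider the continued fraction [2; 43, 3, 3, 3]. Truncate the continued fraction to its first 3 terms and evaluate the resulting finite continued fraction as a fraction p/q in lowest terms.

Start with 3.
43 + 1/(3/1) = 43 + 1/3 = 130/3
2 + 1/(130/3) = 2 + 3/130 = 263/130

263/130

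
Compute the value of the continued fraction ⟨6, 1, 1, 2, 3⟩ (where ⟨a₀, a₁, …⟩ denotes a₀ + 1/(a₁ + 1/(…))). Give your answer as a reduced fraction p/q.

a_0 = 6: 6/1
a_1 = 1: 7/1
a_2 = 1: 13/2
a_3 = 2: 33/5
a_4 = 3: 112/17

112/17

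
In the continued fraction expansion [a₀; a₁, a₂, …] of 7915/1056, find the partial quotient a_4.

Apply division with remainder until the remainder is 0:
7915 = 7·1056 + 523, so a_0 = 7
1056 = 2·523 + 10, so a_1 = 2
523 = 52·10 + 3, so a_2 = 52
10 = 3·3 + 1, so a_3 = 3
3 = 3·1 + 0, so a_4 = 3

3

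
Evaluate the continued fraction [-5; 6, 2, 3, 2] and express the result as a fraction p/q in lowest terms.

Work from the innermost term outward:
Start with 2.
3 + 1/(2/1) = 3 + 1/2 = 7/2
2 + 1/(7/2) = 2 + 2/7 = 16/7
6 + 1/(16/7) = 6 + 7/16 = 103/16
-5 + 1/(103/16) = -5 + 16/103 = -499/103

-499/103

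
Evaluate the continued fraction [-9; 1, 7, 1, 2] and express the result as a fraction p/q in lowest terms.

-211/26

a_0 = -9: -9/1
a_1 = 1: -8/1
a_2 = 7: -65/8
a_3 = 1: -73/9
a_4 = 2: -211/26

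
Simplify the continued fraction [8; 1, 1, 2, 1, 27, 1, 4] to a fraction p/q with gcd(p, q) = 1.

Start with 4.
1 + 1/(4/1) = 1 + 1/4 = 5/4
27 + 1/(5/4) = 27 + 4/5 = 139/5
1 + 1/(139/5) = 1 + 5/139 = 144/139
2 + 1/(144/139) = 2 + 139/144 = 427/144
1 + 1/(427/144) = 1 + 144/427 = 571/427
1 + 1/(571/427) = 1 + 427/571 = 998/571
8 + 1/(998/571) = 8 + 571/998 = 8555/998

8555/998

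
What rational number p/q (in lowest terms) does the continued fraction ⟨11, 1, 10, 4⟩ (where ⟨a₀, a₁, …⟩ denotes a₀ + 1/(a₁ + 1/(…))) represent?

Compute successive convergents:
a_0 = 11: 11/1
a_1 = 1: 12/1
a_2 = 10: 131/11
a_3 = 4: 536/45

536/45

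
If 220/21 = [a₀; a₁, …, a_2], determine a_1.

220 = 10·21 + 10, so a_0 = 10
21 = 2·10 + 1, so a_1 = 2

2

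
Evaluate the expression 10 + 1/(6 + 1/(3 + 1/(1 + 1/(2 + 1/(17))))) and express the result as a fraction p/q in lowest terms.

Use the convergent recurrence hₖ = aₖ·hₖ₋₁ + hₖ₋₂ (and likewise for the denominators kₖ):
a_0 = 10: 10/1
a_1 = 6: 61/6
a_2 = 3: 193/19
a_3 = 1: 254/25
a_4 = 2: 701/69
a_5 = 17: 12171/1198

12171/1198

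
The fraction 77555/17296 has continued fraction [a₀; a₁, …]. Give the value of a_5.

⌊77555/17296⌋ = 4, remainder 8371
⌊17296/8371⌋ = 2, remainder 554
⌊8371/554⌋ = 15, remainder 61
⌊554/61⌋ = 9, remainder 5
⌊61/5⌋ = 12, remainder 1
⌊5/1⌋ = 5, remainder 0

5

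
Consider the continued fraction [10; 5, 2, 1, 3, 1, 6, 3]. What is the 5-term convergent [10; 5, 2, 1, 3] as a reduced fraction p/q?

Start with 3.
1 + 1/(3/1) = 1 + 1/3 = 4/3
2 + 1/(4/3) = 2 + 3/4 = 11/4
5 + 1/(11/4) = 5 + 4/11 = 59/11
10 + 1/(59/11) = 10 + 11/59 = 601/59

601/59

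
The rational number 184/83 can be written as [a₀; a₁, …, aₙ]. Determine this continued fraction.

Run the Euclidean algorithm, recording each quotient:
184 = 2·83 + 18, so a_0 = 2
83 = 4·18 + 11, so a_1 = 4
18 = 1·11 + 7, so a_2 = 1
11 = 1·7 + 4, so a_3 = 1
7 = 1·4 + 3, so a_4 = 1
4 = 1·3 + 1, so a_5 = 1
3 = 3·1 + 0, so a_6 = 3

[2; 4, 1, 1, 1, 1, 3]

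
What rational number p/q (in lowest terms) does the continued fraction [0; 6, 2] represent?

Build up convergents one term at a time:
a_0 = 0: 0/1
a_1 = 6: 1/6
a_2 = 2: 2/13

2/13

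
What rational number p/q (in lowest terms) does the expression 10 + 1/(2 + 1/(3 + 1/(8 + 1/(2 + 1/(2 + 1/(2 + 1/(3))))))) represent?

26046/2497

Build up convergents one term at a time:
a_0 = 10: 10/1
a_1 = 2: 21/2
a_2 = 3: 73/7
a_3 = 8: 605/58
a_4 = 2: 1283/123
a_5 = 2: 3171/304
a_6 = 2: 7625/731
a_7 = 3: 26046/2497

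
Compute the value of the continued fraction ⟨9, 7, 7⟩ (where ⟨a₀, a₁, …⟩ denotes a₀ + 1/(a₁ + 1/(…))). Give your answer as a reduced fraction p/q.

457/50

a_0 = 9: 9/1
a_1 = 7: 64/7
a_2 = 7: 457/50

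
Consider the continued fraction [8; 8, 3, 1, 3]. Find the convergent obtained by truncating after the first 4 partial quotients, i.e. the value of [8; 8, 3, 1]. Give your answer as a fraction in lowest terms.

268/33

Collapse the nested fraction from the inside out:
Start with 1.
3 + 1/(1/1) = 3 + 1/1 = 4/1
8 + 1/(4/1) = 8 + 1/4 = 33/4
8 + 1/(33/4) = 8 + 4/33 = 268/33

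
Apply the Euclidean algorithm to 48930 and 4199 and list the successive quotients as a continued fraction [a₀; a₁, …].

48930 ÷ 4199 → quotient 11, remainder 2741
4199 ÷ 2741 → quotient 1, remainder 1458
2741 ÷ 1458 → quotient 1, remainder 1283
1458 ÷ 1283 → quotient 1, remainder 175
1283 ÷ 175 → quotient 7, remainder 58
175 ÷ 58 → quotient 3, remainder 1
58 ÷ 1 → quotient 58, remainder 0

[11; 1, 1, 1, 7, 3, 58]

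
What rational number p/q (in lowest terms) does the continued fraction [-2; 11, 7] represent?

a_0 = -2: -2/1
a_1 = 11: -21/11
a_2 = 7: -149/78

-149/78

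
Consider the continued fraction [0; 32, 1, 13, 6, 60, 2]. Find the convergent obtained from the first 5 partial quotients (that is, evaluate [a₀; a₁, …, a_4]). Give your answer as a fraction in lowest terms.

85/2799

Work from the innermost term outward:
Start with 6.
13 + 1/(6/1) = 13 + 1/6 = 79/6
1 + 1/(79/6) = 1 + 6/79 = 85/79
32 + 1/(85/79) = 32 + 79/85 = 2799/85
0 + 1/(2799/85) = 0 + 85/2799 = 85/2799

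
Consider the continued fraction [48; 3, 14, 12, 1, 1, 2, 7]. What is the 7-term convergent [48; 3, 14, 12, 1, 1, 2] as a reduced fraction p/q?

131639/2724

a_0 = 48: 48/1
a_1 = 3: 145/3
a_2 = 14: 2078/43
a_3 = 12: 25081/519
a_4 = 1: 27159/562
a_5 = 1: 52240/1081
a_6 = 2: 131639/2724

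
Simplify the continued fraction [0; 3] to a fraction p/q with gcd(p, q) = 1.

1/3

Start with 3.
0 + 1/(3/1) = 0 + 1/3 = 1/3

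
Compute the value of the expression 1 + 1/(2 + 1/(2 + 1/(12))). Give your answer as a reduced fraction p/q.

Start with 12.
2 + 1/(12/1) = 2 + 1/12 = 25/12
2 + 1/(25/12) = 2 + 12/25 = 62/25
1 + 1/(62/25) = 1 + 25/62 = 87/62

87/62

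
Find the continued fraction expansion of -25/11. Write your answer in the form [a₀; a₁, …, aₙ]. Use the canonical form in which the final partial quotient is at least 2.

-25 ÷ 11 → quotient -3, remainder 8
11 ÷ 8 → quotient 1, remainder 3
8 ÷ 3 → quotient 2, remainder 2
3 ÷ 2 → quotient 1, remainder 1
2 ÷ 1 → quotient 2, remainder 0

[-3; 1, 2, 1, 2]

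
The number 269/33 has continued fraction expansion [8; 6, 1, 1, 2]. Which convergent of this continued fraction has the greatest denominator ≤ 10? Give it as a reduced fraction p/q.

a_0 = 8: 8/1  (≤ bound)
a_1 = 6: 49/6  (≤ bound)
a_2 = 1: 57/7  (≤ bound)
a_3 = 1: 106/13  (> 10, stop)

57/7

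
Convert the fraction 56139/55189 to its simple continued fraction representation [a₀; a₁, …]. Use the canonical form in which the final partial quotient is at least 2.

56139 = 1·55189 + 950, so a_0 = 1
55189 = 58·950 + 89, so a_1 = 58
950 = 10·89 + 60, so a_2 = 10
89 = 1·60 + 29, so a_3 = 1
60 = 2·29 + 2, so a_4 = 2
29 = 14·2 + 1, so a_5 = 14
2 = 2·1 + 0, so a_6 = 2

[1; 58, 10, 1, 2, 14, 2]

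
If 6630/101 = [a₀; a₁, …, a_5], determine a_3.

1

6630 = 65·101 + 65, so a_0 = 65
101 = 1·65 + 36, so a_1 = 1
65 = 1·36 + 29, so a_2 = 1
36 = 1·29 + 7, so a_3 = 1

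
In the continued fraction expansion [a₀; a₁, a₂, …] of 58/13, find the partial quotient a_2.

58 ÷ 13 → quotient 4, remainder 6
13 ÷ 6 → quotient 2, remainder 1
6 ÷ 1 → quotient 6, remainder 0

6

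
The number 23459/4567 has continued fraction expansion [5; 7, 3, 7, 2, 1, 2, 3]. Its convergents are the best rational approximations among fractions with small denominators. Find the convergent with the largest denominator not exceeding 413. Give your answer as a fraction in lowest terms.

1767/344

a_0 = 5: 5/1  (≤ bound)
a_1 = 7: 36/7  (≤ bound)
a_2 = 3: 113/22  (≤ bound)
a_3 = 7: 827/161  (≤ bound)
a_4 = 2: 1767/344  (≤ bound)
a_5 = 1: 2594/505  (> 413, stop)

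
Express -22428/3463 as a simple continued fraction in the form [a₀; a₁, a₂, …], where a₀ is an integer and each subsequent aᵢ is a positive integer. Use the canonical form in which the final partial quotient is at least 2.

-22428 = -7·3463 + 1813, so a_0 = -7
3463 = 1·1813 + 1650, so a_1 = 1
1813 = 1·1650 + 163, so a_2 = 1
1650 = 10·163 + 20, so a_3 = 10
163 = 8·20 + 3, so a_4 = 8
20 = 6·3 + 2, so a_5 = 6
3 = 1·2 + 1, so a_6 = 1
2 = 2·1 + 0, so a_7 = 2

[-7; 1, 1, 10, 8, 6, 1, 2]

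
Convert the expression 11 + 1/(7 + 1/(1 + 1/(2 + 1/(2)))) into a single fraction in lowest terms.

601/54

Start with 2.
2 + 1/(2/1) = 2 + 1/2 = 5/2
1 + 1/(5/2) = 1 + 2/5 = 7/5
7 + 1/(7/5) = 7 + 5/7 = 54/7
11 + 1/(54/7) = 11 + 7/54 = 601/54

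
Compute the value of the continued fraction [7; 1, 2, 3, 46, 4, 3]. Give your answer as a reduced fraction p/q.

46576/6049

Start with 3.
4 + 1/(3/1) = 4 + 1/3 = 13/3
46 + 1/(13/3) = 46 + 3/13 = 601/13
3 + 1/(601/13) = 3 + 13/601 = 1816/601
2 + 1/(1816/601) = 2 + 601/1816 = 4233/1816
1 + 1/(4233/1816) = 1 + 1816/4233 = 6049/4233
7 + 1/(6049/4233) = 7 + 4233/6049 = 46576/6049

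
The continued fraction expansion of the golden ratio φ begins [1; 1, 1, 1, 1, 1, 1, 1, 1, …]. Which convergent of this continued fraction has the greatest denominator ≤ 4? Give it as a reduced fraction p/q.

5/3

List convergents until the denominator exceeds the bound:
a_0 = 1: 1/1  (≤ bound)
a_1 = 1: 2/1  (≤ bound)
a_2 = 1: 3/2  (≤ bound)
a_3 = 1: 5/3  (≤ bound)
a_4 = 1: 8/5  (> 4, stop)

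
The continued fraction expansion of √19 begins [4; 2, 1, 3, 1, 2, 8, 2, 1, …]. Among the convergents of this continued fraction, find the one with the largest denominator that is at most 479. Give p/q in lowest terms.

List convergents until the denominator exceeds the bound:
a_0 = 4: 4/1  (≤ bound)
a_1 = 2: 9/2  (≤ bound)
a_2 = 1: 13/3  (≤ bound)
a_3 = 3: 48/11  (≤ bound)
a_4 = 1: 61/14  (≤ bound)
a_5 = 2: 170/39  (≤ bound)
a_6 = 8: 1421/326  (≤ bound)
a_7 = 2: 3012/691  (> 479, stop)

1421/326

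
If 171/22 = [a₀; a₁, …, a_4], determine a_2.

3

⌊171/22⌋ = 7, remainder 17
⌊22/17⌋ = 1, remainder 5
⌊17/5⌋ = 3, remainder 2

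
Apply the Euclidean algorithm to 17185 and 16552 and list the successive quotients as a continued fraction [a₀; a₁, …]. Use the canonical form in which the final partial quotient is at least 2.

⌊17185/16552⌋ = 1, remainder 633
⌊16552/633⌋ = 26, remainder 94
⌊633/94⌋ = 6, remainder 69
⌊94/69⌋ = 1, remainder 25
⌊69/25⌋ = 2, remainder 19
⌊25/19⌋ = 1, remainder 6
⌊19/6⌋ = 3, remainder 1
⌊6/1⌋ = 6, remainder 0

[1; 26, 6, 1, 2, 1, 3, 6]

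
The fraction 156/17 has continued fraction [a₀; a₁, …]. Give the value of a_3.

2

⌊156/17⌋ = 9, remainder 3
⌊17/3⌋ = 5, remainder 2
⌊3/2⌋ = 1, remainder 1
⌊2/1⌋ = 2, remainder 0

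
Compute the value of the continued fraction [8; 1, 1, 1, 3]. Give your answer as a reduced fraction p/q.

95/11

Start with 3.
1 + 1/(3/1) = 1 + 1/3 = 4/3
1 + 1/(4/3) = 1 + 3/4 = 7/4
1 + 1/(7/4) = 1 + 4/7 = 11/7
8 + 1/(11/7) = 8 + 7/11 = 95/11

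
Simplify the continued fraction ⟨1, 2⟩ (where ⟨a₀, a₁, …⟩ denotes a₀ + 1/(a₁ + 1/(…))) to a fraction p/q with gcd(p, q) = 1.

3/2

Starting at the tail and folding back:
Start with 2.
1 + 1/(2/1) = 1 + 1/2 = 3/2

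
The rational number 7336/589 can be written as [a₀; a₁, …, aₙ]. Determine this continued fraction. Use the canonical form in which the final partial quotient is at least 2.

Repeatedly divide and take the remainder:
7336 = 12·589 + 268, so a_0 = 12
589 = 2·268 + 53, so a_1 = 2
268 = 5·53 + 3, so a_2 = 5
53 = 17·3 + 2, so a_3 = 17
3 = 1·2 + 1, so a_4 = 1
2 = 2·1 + 0, so a_5 = 2

[12; 2, 5, 17, 1, 2]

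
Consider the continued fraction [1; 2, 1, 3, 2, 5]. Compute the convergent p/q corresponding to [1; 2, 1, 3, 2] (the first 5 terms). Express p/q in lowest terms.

Start with 2.
3 + 1/(2/1) = 3 + 1/2 = 7/2
1 + 1/(7/2) = 1 + 2/7 = 9/7
2 + 1/(9/7) = 2 + 7/9 = 25/9
1 + 1/(25/9) = 1 + 9/25 = 34/25

34/25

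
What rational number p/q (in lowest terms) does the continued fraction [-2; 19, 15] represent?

-557/286

Start with 15.
19 + 1/(15/1) = 19 + 1/15 = 286/15
-2 + 1/(286/15) = -2 + 15/286 = -557/286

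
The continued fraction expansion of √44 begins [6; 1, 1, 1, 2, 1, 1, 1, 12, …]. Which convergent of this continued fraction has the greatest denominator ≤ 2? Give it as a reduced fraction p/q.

a_0 = 6: 6/1  (≤ bound)
a_1 = 1: 7/1  (≤ bound)
a_2 = 1: 13/2  (≤ bound)
a_3 = 1: 20/3  (> 2, stop)

13/2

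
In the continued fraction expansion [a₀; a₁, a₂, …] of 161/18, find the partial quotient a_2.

Apply division with remainder until the remainder is 0:
161 = 8·18 + 17, so a_0 = 8
18 = 1·17 + 1, so a_1 = 1
17 = 17·1 + 0, so a_2 = 17

17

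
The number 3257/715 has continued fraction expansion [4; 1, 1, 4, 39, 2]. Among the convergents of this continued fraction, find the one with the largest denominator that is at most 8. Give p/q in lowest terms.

List convergents until the denominator exceeds the bound:
a_0 = 4: 4/1  (≤ bound)
a_1 = 1: 5/1  (≤ bound)
a_2 = 1: 9/2  (≤ bound)
a_3 = 4: 41/9  (> 8, stop)

9/2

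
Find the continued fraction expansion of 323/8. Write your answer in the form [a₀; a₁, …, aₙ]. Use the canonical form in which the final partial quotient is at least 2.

[40; 2, 1, 2]

323 = 40·8 + 3, so a_0 = 40
8 = 2·3 + 2, so a_1 = 2
3 = 1·2 + 1, so a_2 = 1
2 = 2·1 + 0, so a_3 = 2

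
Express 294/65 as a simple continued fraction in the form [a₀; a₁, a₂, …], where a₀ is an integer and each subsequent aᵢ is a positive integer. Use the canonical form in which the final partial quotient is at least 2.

[4; 1, 1, 10, 3]

Run the Euclidean algorithm, recording each quotient:
294 = 4·65 + 34, so a_0 = 4
65 = 1·34 + 31, so a_1 = 1
34 = 1·31 + 3, so a_2 = 1
31 = 10·3 + 1, so a_3 = 10
3 = 3·1 + 0, so a_4 = 3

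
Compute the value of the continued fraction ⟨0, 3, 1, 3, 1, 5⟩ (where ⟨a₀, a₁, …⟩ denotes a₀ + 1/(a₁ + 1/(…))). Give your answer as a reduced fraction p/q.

29/110

Work from the innermost term outward:
Start with 5.
1 + 1/(5/1) = 1 + 1/5 = 6/5
3 + 1/(6/5) = 3 + 5/6 = 23/6
1 + 1/(23/6) = 1 + 6/23 = 29/23
3 + 1/(29/23) = 3 + 23/29 = 110/29
0 + 1/(110/29) = 0 + 29/110 = 29/110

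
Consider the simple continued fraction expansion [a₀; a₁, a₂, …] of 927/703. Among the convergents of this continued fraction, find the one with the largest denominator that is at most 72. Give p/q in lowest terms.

29/22

a_0 = 1: 1/1  (≤ bound)
a_1 = 3: 4/3  (≤ bound)
a_2 = 7: 29/22  (≤ bound)
a_3 = 4: 120/91  (> 72, stop)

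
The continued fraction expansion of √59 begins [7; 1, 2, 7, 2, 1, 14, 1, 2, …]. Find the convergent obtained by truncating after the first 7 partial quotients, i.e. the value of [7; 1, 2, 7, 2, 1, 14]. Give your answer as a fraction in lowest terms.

7781/1013

a_0 = 7: 7/1
a_1 = 1: 8/1
a_2 = 2: 23/3
a_3 = 7: 169/22
a_4 = 2: 361/47
a_5 = 1: 530/69
a_6 = 14: 7781/1013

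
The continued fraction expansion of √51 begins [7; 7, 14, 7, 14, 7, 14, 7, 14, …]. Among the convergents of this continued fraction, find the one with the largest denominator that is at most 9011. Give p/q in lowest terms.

a_0 = 7: 7/1  (≤ bound)
a_1 = 7: 50/7  (≤ bound)
a_2 = 14: 707/99  (≤ bound)
a_3 = 7: 4999/700  (≤ bound)
a_4 = 14: 70693/9899  (> 9011, stop)

4999/700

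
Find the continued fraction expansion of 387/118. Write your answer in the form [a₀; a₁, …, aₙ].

Apply division with remainder until the remainder is 0:
⌊387/118⌋ = 3, remainder 33
⌊118/33⌋ = 3, remainder 19
⌊33/19⌋ = 1, remainder 14
⌊19/14⌋ = 1, remainder 5
⌊14/5⌋ = 2, remainder 4
⌊5/4⌋ = 1, remainder 1
⌊4/1⌋ = 4, remainder 0

[3; 3, 1, 1, 2, 1, 4]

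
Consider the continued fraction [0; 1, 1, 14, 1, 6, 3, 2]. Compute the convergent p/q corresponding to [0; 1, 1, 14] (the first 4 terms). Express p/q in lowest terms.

Build up convergents one term at a time:
a_0 = 0: 0/1
a_1 = 1: 1/1
a_2 = 1: 1/2
a_3 = 14: 15/29

15/29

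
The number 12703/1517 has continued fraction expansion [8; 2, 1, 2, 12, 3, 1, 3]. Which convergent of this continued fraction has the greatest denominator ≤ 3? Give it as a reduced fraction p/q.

a_0 = 8: 8/1  (≤ bound)
a_1 = 2: 17/2  (≤ bound)
a_2 = 1: 25/3  (≤ bound)
a_3 = 2: 67/8  (> 3, stop)

25/3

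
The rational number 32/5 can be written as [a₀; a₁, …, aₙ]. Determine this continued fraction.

[6; 2, 2]

Repeatedly divide and take the remainder:
⌊32/5⌋ = 6, remainder 2
⌊5/2⌋ = 2, remainder 1
⌊2/1⌋ = 2, remainder 0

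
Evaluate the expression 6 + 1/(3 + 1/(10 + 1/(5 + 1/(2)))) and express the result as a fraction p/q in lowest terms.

Start with 2.
5 + 1/(2/1) = 5 + 1/2 = 11/2
10 + 1/(11/2) = 10 + 2/11 = 112/11
3 + 1/(112/11) = 3 + 11/112 = 347/112
6 + 1/(347/112) = 6 + 112/347 = 2194/347

2194/347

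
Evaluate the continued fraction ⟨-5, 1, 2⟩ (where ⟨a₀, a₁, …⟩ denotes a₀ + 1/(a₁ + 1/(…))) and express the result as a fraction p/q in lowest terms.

-13/3

Work from the innermost term outward:
Start with 2.
1 + 1/(2/1) = 1 + 1/2 = 3/2
-5 + 1/(3/2) = -5 + 2/3 = -13/3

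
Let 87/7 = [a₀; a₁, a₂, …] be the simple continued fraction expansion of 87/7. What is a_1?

87 = 12·7 + 3, so a_0 = 12
7 = 2·3 + 1, so a_1 = 2

2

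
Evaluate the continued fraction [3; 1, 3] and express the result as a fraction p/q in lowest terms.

15/4

Start with 3.
1 + 1/(3/1) = 1 + 1/3 = 4/3
3 + 1/(4/3) = 3 + 3/4 = 15/4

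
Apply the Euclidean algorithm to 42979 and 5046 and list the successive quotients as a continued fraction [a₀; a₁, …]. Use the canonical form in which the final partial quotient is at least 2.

[8; 1, 1, 13, 1, 5, 14, 2]

Repeatedly divide and take the remainder:
⌊42979/5046⌋ = 8, remainder 2611
⌊5046/2611⌋ = 1, remainder 2435
⌊2611/2435⌋ = 1, remainder 176
⌊2435/176⌋ = 13, remainder 147
⌊176/147⌋ = 1, remainder 29
⌊147/29⌋ = 5, remainder 2
⌊29/2⌋ = 14, remainder 1
⌊2/1⌋ = 2, remainder 0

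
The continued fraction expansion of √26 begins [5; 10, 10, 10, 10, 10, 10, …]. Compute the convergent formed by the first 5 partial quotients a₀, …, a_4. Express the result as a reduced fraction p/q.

52525/10301

Start with 10.
10 + 1/(10/1) = 10 + 1/10 = 101/10
10 + 1/(101/10) = 10 + 10/101 = 1020/101
10 + 1/(1020/101) = 10 + 101/1020 = 10301/1020
5 + 1/(10301/1020) = 5 + 1020/10301 = 52525/10301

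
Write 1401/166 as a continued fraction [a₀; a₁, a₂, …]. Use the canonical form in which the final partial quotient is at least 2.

1401 = 8·166 + 73, so a_0 = 8
166 = 2·73 + 20, so a_1 = 2
73 = 3·20 + 13, so a_2 = 3
20 = 1·13 + 7, so a_3 = 1
13 = 1·7 + 6, so a_4 = 1
7 = 1·6 + 1, so a_5 = 1
6 = 6·1 + 0, so a_6 = 6

[8; 2, 3, 1, 1, 1, 6]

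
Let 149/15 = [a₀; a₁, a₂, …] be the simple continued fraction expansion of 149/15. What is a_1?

1

149 = 9·15 + 14, so a_0 = 9
15 = 1·14 + 1, so a_1 = 1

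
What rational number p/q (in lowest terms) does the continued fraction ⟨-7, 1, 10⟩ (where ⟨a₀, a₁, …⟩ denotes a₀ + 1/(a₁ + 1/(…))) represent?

Starting at the tail and folding back:
Start with 10.
1 + 1/(10/1) = 1 + 1/10 = 11/10
-7 + 1/(11/10) = -7 + 10/11 = -67/11

-67/11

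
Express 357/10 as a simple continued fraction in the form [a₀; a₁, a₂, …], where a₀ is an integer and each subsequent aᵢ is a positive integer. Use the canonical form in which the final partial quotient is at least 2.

[35; 1, 2, 3]

Repeatedly divide and take the remainder:
357 = 35·10 + 7, so a_0 = 35
10 = 1·7 + 3, so a_1 = 1
7 = 2·3 + 1, so a_2 = 2
3 = 3·1 + 0, so a_3 = 3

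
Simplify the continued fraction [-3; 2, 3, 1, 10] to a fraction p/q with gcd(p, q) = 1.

a_0 = -3: -3/1
a_1 = 2: -5/2
a_2 = 3: -18/7
a_3 = 1: -23/9
a_4 = 10: -248/97

-248/97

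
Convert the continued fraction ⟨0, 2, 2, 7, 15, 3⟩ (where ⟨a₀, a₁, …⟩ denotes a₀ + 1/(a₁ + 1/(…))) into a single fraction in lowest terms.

a_0 = 0: 0/1
a_1 = 2: 1/2
a_2 = 2: 2/5
a_3 = 7: 15/37
a_4 = 15: 227/560
a_5 = 3: 696/1717

696/1717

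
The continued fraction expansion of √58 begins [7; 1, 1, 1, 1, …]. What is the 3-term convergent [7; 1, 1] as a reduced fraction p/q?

Start with 1.
1 + 1/(1/1) = 1 + 1/1 = 2/1
7 + 1/(2/1) = 7 + 1/2 = 15/2

15/2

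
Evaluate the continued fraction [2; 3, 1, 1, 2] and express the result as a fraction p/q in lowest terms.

a_0 = 2: 2/1
a_1 = 3: 7/3
a_2 = 1: 9/4
a_3 = 1: 16/7
a_4 = 2: 41/18

41/18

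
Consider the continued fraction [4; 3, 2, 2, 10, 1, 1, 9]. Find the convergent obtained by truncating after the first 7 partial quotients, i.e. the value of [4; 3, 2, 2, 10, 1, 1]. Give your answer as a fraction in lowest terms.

a_0 = 4: 4/1
a_1 = 3: 13/3
a_2 = 2: 30/7
a_3 = 2: 73/17
a_4 = 10: 760/177
a_5 = 1: 833/194
a_6 = 1: 1593/371

1593/371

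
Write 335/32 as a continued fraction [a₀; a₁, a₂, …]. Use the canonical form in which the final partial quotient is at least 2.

335 = 10·32 + 15, so a_0 = 10
32 = 2·15 + 2, so a_1 = 2
15 = 7·2 + 1, so a_2 = 7
2 = 2·1 + 0, so a_3 = 2

[10; 2, 7, 2]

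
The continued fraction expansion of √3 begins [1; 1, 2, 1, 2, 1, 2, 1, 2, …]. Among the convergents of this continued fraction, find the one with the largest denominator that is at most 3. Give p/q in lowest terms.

5/3

List convergents until the denominator exceeds the bound:
a_0 = 1: 1/1  (≤ bound)
a_1 = 1: 2/1  (≤ bound)
a_2 = 2: 5/3  (≤ bound)
a_3 = 1: 7/4  (> 3, stop)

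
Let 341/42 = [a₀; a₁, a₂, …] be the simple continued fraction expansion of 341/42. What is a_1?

Run the Euclidean algorithm, recording each quotient:
⌊341/42⌋ = 8, remainder 5
⌊42/5⌋ = 8, remainder 2

8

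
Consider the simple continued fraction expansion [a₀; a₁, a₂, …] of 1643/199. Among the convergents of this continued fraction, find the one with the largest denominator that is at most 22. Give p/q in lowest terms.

a_0 = 8: 8/1  (≤ bound)
a_1 = 3: 25/3  (≤ bound)
a_2 = 1: 33/4  (≤ bound)
a_3 = 9: 322/39  (> 22, stop)

33/4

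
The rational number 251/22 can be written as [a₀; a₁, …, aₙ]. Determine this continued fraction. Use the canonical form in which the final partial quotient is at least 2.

Repeatedly divide and take the remainder:
251 = 11·22 + 9, so a_0 = 11
22 = 2·9 + 4, so a_1 = 2
9 = 2·4 + 1, so a_2 = 2
4 = 4·1 + 0, so a_3 = 4

[11; 2, 2, 4]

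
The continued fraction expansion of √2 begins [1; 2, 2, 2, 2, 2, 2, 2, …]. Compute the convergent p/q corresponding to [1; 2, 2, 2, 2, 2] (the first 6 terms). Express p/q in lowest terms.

99/70

Start with 2.
2 + 1/(2/1) = 2 + 1/2 = 5/2
2 + 1/(5/2) = 2 + 2/5 = 12/5
2 + 1/(12/5) = 2 + 5/12 = 29/12
2 + 1/(29/12) = 2 + 12/29 = 70/29
1 + 1/(70/29) = 1 + 29/70 = 99/70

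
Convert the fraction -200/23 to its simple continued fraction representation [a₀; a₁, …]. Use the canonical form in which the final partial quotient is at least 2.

[-9; 3, 3, 2]

⌊-200/23⌋ = -9, remainder 7
⌊23/7⌋ = 3, remainder 2
⌊7/2⌋ = 3, remainder 1
⌊2/1⌋ = 2, remainder 0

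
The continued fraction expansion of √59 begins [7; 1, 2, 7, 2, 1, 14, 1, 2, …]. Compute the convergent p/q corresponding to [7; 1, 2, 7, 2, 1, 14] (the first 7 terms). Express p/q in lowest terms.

7781/1013

Start with 14.
1 + 1/(14/1) = 1 + 1/14 = 15/14
2 + 1/(15/14) = 2 + 14/15 = 44/15
7 + 1/(44/15) = 7 + 15/44 = 323/44
2 + 1/(323/44) = 2 + 44/323 = 690/323
1 + 1/(690/323) = 1 + 323/690 = 1013/690
7 + 1/(1013/690) = 7 + 690/1013 = 7781/1013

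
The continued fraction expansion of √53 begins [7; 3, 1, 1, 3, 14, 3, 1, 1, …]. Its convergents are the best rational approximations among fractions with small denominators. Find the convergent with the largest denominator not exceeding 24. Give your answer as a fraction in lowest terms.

List convergents until the denominator exceeds the bound:
a_0 = 7: 7/1  (≤ bound)
a_1 = 3: 22/3  (≤ bound)
a_2 = 1: 29/4  (≤ bound)
a_3 = 1: 51/7  (≤ bound)
a_4 = 3: 182/25  (> 24, stop)

51/7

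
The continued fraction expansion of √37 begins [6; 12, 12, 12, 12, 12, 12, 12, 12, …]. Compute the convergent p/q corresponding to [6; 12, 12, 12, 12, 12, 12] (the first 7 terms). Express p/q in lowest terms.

Start with 12.
12 + 1/(12/1) = 12 + 1/12 = 145/12
12 + 1/(145/12) = 12 + 12/145 = 1752/145
12 + 1/(1752/145) = 12 + 145/1752 = 21169/1752
12 + 1/(21169/1752) = 12 + 1752/21169 = 255780/21169
12 + 1/(255780/21169) = 12 + 21169/255780 = 3090529/255780
6 + 1/(3090529/255780) = 6 + 255780/3090529 = 18798954/3090529

18798954/3090529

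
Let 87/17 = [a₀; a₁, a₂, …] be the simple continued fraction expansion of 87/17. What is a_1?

87 ÷ 17 → quotient 5, remainder 2
17 ÷ 2 → quotient 8, remainder 1

8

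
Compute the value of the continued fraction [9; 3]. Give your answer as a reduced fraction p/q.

Start with 3.
9 + 1/(3/1) = 9 + 1/3 = 28/3

28/3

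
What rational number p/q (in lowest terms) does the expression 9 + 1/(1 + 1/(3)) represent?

Compute successive convergents:
a_0 = 9: 9/1
a_1 = 1: 10/1
a_2 = 3: 39/4

39/4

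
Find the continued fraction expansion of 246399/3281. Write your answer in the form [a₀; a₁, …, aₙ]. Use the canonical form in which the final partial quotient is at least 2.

246399 ÷ 3281 → quotient 75, remainder 324
3281 ÷ 324 → quotient 10, remainder 41
324 ÷ 41 → quotient 7, remainder 37
41 ÷ 37 → quotient 1, remainder 4
37 ÷ 4 → quotient 9, remainder 1
4 ÷ 1 → quotient 4, remainder 0

[75; 10, 7, 1, 9, 4]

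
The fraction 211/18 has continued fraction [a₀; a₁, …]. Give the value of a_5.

211 = 11·18 + 13, so a_0 = 11
18 = 1·13 + 5, so a_1 = 1
13 = 2·5 + 3, so a_2 = 2
5 = 1·3 + 2, so a_3 = 1
3 = 1·2 + 1, so a_4 = 1
2 = 2·1 + 0, so a_5 = 2

2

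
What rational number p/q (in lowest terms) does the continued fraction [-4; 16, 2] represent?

Compute successive convergents:
a_0 = -4: -4/1
a_1 = 16: -63/16
a_2 = 2: -130/33

-130/33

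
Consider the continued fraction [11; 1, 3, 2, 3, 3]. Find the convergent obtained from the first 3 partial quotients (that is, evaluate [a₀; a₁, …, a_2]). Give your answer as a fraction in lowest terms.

47/4

Start with 3.
1 + 1/(3/1) = 1 + 1/3 = 4/3
11 + 1/(4/3) = 11 + 3/4 = 47/4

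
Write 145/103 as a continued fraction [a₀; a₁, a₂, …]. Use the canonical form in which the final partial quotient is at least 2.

145 ÷ 103 → quotient 1, remainder 42
103 ÷ 42 → quotient 2, remainder 19
42 ÷ 19 → quotient 2, remainder 4
19 ÷ 4 → quotient 4, remainder 3
4 ÷ 3 → quotient 1, remainder 1
3 ÷ 1 → quotient 3, remainder 0

[1; 2, 2, 4, 1, 3]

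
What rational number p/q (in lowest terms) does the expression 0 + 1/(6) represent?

Compute successive convergents:
a_0 = 0: 0/1
a_1 = 6: 1/6

1/6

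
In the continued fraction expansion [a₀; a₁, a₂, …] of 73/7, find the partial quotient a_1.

Repeatedly divide and take the remainder:
⌊73/7⌋ = 10, remainder 3
⌊7/3⌋ = 2, remainder 1

2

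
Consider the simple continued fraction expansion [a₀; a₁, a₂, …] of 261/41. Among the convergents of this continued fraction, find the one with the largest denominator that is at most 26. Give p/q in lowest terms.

a_0 = 6: 6/1  (≤ bound)
a_1 = 2: 13/2  (≤ bound)
a_2 = 1: 19/3  (≤ bound)
a_3 = 2: 51/8  (≤ bound)
a_4 = 1: 70/11  (≤ bound)
a_5 = 3: 261/41  (> 26, stop)

70/11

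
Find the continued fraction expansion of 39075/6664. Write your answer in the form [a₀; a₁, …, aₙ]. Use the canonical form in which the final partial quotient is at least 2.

[5; 1, 6, 3, 50, 6]

Repeatedly divide and take the remainder:
⌊39075/6664⌋ = 5, remainder 5755
⌊6664/5755⌋ = 1, remainder 909
⌊5755/909⌋ = 6, remainder 301
⌊909/301⌋ = 3, remainder 6
⌊301/6⌋ = 50, remainder 1
⌊6/1⌋ = 6, remainder 0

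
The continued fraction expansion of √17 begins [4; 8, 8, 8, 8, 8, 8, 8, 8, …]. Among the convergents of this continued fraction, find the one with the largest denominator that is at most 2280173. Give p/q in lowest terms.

1166876/283009

List convergents until the denominator exceeds the bound:
a_0 = 4: 4/1  (≤ bound)
a_1 = 8: 33/8  (≤ bound)
a_2 = 8: 268/65  (≤ bound)
a_3 = 8: 2177/528  (≤ bound)
a_4 = 8: 17684/4289  (≤ bound)
a_5 = 8: 143649/34840  (≤ bound)
a_6 = 8: 1166876/283009  (≤ bound)
a_7 = 8: 9478657/2298912  (> 2280173, stop)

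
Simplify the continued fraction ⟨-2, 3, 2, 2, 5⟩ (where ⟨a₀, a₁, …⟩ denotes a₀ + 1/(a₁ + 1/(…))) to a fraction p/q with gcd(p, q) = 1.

a_0 = -2: -2/1
a_1 = 3: -5/3
a_2 = 2: -12/7
a_3 = 2: -29/17
a_4 = 5: -157/92

-157/92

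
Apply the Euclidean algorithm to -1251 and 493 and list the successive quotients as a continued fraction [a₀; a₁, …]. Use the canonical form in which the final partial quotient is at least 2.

[-3; 2, 6, 6, 6]

Run the Euclidean algorithm, recording each quotient:
-1251 = -3·493 + 228, so a_0 = -3
493 = 2·228 + 37, so a_1 = 2
228 = 6·37 + 6, so a_2 = 6
37 = 6·6 + 1, so a_3 = 6
6 = 6·1 + 0, so a_4 = 6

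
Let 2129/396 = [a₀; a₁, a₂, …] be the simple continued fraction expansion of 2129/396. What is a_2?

1

Run the Euclidean algorithm, recording each quotient:
⌊2129/396⌋ = 5, remainder 149
⌊396/149⌋ = 2, remainder 98
⌊149/98⌋ = 1, remainder 51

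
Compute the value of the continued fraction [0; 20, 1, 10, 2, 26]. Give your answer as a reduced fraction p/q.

Use the convergent recurrence hₖ = aₖ·hₖ₋₁ + hₖ₋₂ (and likewise for the denominators kₖ):
a_0 = 0: 0/1
a_1 = 20: 1/20
a_2 = 1: 1/21
a_3 = 10: 11/230
a_4 = 2: 23/481
a_5 = 26: 609/12736

609/12736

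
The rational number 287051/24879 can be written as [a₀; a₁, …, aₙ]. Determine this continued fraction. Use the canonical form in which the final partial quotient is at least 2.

[11; 1, 1, 6, 10, 12, 2, 7]

287051 ÷ 24879 → quotient 11, remainder 13382
24879 ÷ 13382 → quotient 1, remainder 11497
13382 ÷ 11497 → quotient 1, remainder 1885
11497 ÷ 1885 → quotient 6, remainder 187
1885 ÷ 187 → quotient 10, remainder 15
187 ÷ 15 → quotient 12, remainder 7
15 ÷ 7 → quotient 2, remainder 1
7 ÷ 1 → quotient 7, remainder 0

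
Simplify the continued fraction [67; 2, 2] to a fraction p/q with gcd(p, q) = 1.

Use the convergent recurrence hₖ = aₖ·hₖ₋₁ + hₖ₋₂ (and likewise for the denominators kₖ):
a_0 = 67: 67/1
a_1 = 2: 135/2
a_2 = 2: 337/5

337/5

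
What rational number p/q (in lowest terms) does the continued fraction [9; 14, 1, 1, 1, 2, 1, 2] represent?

Start with 2.
1 + 1/(2/1) = 1 + 1/2 = 3/2
2 + 1/(3/2) = 2 + 2/3 = 8/3
1 + 1/(8/3) = 1 + 3/8 = 11/8
1 + 1/(11/8) = 1 + 8/11 = 19/11
1 + 1/(19/11) = 1 + 11/19 = 30/19
14 + 1/(30/19) = 14 + 19/30 = 439/30
9 + 1/(439/30) = 9 + 30/439 = 3981/439

3981/439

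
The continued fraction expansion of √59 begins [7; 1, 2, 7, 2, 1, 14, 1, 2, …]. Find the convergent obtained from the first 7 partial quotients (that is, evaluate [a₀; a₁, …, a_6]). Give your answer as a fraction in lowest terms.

a_0 = 7: 7/1
a_1 = 1: 8/1
a_2 = 2: 23/3
a_3 = 7: 169/22
a_4 = 2: 361/47
a_5 = 1: 530/69
a_6 = 14: 7781/1013

7781/1013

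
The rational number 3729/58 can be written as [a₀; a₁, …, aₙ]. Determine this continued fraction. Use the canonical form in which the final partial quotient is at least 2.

⌊3729/58⌋ = 64, remainder 17
⌊58/17⌋ = 3, remainder 7
⌊17/7⌋ = 2, remainder 3
⌊7/3⌋ = 2, remainder 1
⌊3/1⌋ = 3, remainder 0

[64; 3, 2, 2, 3]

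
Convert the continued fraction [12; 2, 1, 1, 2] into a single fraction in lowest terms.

161/13

a_0 = 12: 12/1
a_1 = 2: 25/2
a_2 = 1: 37/3
a_3 = 1: 62/5
a_4 = 2: 161/13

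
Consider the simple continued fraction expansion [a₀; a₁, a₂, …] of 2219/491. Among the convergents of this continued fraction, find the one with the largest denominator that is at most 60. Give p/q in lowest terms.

235/52

a_0 = 4: 4/1  (≤ bound)
a_1 = 1: 5/1  (≤ bound)
a_2 = 1: 9/2  (≤ bound)
a_3 = 12: 113/25  (≤ bound)
a_4 = 2: 235/52  (≤ bound)
a_5 = 2: 583/129  (> 60, stop)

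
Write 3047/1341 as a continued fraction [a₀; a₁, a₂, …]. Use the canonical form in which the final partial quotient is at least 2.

[2; 3, 1, 2, 14, 1, 7]

Repeatedly divide and take the remainder:
3047 ÷ 1341 → quotient 2, remainder 365
1341 ÷ 365 → quotient 3, remainder 246
365 ÷ 246 → quotient 1, remainder 119
246 ÷ 119 → quotient 2, remainder 8
119 ÷ 8 → quotient 14, remainder 7
8 ÷ 7 → quotient 1, remainder 1
7 ÷ 1 → quotient 7, remainder 0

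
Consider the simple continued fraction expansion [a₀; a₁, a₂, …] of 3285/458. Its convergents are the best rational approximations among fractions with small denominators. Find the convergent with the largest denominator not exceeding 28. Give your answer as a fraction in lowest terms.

a_0 = 7: 7/1  (≤ bound)
a_1 = 5: 36/5  (≤ bound)
a_2 = 1: 43/6  (≤ bound)
a_3 = 3: 165/23  (≤ bound)
a_4 = 1: 208/29  (> 28, stop)

165/23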